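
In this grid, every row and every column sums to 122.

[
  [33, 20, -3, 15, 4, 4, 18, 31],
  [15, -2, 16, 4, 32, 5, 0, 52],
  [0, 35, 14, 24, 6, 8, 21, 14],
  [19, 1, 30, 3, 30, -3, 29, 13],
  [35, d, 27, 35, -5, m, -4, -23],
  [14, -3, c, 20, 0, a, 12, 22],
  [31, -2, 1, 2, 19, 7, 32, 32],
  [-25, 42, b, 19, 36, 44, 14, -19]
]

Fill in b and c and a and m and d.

b = 11, c = 26, a = 31, m = 26, d = 31

The known cells in row 8 total 111, leaving 122 − 111 = 11 for the blank.
The known cells in column 2 total 91, leaving 122 − 91 = 31 for the blank.
The known cells in row 5 total 96, leaving 122 − 96 = 26 for the blank.
The known cells in column 6 total 91, leaving 122 − 91 = 31 for the blank.
The known cells in row 6 total 96, leaving 122 − 96 = 26 for the blank.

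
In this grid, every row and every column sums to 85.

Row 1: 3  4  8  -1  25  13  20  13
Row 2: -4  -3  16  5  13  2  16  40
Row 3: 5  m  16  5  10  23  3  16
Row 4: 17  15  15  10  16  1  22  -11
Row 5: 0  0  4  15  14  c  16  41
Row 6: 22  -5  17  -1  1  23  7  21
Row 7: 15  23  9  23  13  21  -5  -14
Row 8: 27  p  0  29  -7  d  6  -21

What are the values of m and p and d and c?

Row 5: 0 + 0 + 4 + 15 + 14 + 16 + 41 = 90, so its missing entry is 85 − 90 = -5.
Column 6: 13 + 2 + 23 + 1 − 5 + 23 + 21 = 78, so its missing entry is 85 − 78 = 7.
Row 8: 27 + 0 + 29 − 7 + 7 + 6 − 21 = 41, so its missing entry is 85 − 41 = 44.
Row 3: 5 + 16 + 5 + 10 + 23 + 3 + 16 = 78, so its missing entry is 85 − 78 = 7.

m = 7, p = 44, d = 7, c = -5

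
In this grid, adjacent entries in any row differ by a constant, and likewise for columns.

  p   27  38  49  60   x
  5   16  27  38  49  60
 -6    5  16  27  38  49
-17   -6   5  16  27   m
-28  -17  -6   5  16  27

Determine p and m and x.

Along each row the entries change by 11 per step; down each column they change by -11.
Row 1: from 27 at column 2, stepping by 11 to column 1 gives 16.
Row 4: from -17 at column 1, stepping by 11 to column 6 gives 38.
Row 1: from 27 at column 2, stepping by 11 to column 6 gives 71.

p = 16, m = 38, x = 71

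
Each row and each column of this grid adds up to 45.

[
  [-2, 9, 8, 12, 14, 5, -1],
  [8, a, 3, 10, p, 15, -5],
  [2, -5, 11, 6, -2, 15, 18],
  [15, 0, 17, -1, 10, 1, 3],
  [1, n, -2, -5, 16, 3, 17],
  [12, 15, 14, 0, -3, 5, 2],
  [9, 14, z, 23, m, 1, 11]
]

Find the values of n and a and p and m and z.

n = 15, a = -3, p = 17, m = -7, z = -6

Column 3: 8 + 3 + 11 + 17 − 2 + 14 = 51, so its missing entry is 45 − 51 = -6.
Row 7: 9 + 14 − 6 + 23 + 1 + 11 = 52, so its missing entry is 45 − 52 = -7.
Column 5: 14 − 2 + 10 + 16 − 3 − 7 = 28, so its missing entry is 45 − 28 = 17.
Row 2: 8 + 3 + 10 + 17 + 15 − 5 = 48, so its missing entry is 45 − 48 = -3.
Row 5: 1 − 2 − 5 + 16 + 3 + 17 = 30, so its missing entry is 45 − 30 = 15.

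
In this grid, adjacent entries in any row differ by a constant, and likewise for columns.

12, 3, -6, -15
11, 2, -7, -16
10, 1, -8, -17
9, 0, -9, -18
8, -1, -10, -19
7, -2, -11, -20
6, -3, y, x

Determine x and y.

x = -21, y = -12

Along each row the entries change by -9 per step; down each column they change by -1.
Row 7: from 6 at column 1, stepping by -9 to column 4 gives -21.
Row 7: from 6 at column 1, stepping by -9 to column 3 gives -12.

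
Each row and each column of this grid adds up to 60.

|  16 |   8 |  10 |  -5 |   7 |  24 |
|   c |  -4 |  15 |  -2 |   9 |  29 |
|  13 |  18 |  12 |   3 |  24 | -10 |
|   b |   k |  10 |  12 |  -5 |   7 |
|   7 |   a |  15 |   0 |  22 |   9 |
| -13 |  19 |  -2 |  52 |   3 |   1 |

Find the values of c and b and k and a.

The known cells in row 2 total 47, leaving 60 − 47 = 13 for the blank.
The known cells in row 5 total 53, leaving 60 − 53 = 7 for the blank.
The known cells in column 2 total 48, leaving 60 − 48 = 12 for the blank.
The known cells in row 4 total 36, leaving 60 − 36 = 24 for the blank.

c = 13, b = 24, k = 12, a = 7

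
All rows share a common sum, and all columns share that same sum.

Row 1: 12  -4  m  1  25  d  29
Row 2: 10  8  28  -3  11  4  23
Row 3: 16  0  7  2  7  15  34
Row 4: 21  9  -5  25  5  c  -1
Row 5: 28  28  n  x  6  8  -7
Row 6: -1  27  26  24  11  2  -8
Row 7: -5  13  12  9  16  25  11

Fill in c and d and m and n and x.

Rows 2 and 3 both sum to 81, so that's the common total.
Column 4: 1 − 3 + 2 + 25 + 24 + 9 = 58, so its missing entry is 81 − 58 = 23.
Row 5: 28 + 28 + 23 + 6 + 8 − 7 = 86, so its missing entry is 81 − 86 = -5.
Column 3: 28 + 7 − 5 − 5 + 26 + 12 = 63, so its missing entry is 81 − 63 = 18.
Row 1: 12 − 4 + 18 + 1 + 25 + 29 = 81, so its missing entry is 81 − 81 = 0.
Row 4: 21 + 9 − 5 + 25 + 5 − 1 = 54, so its missing entry is 81 − 54 = 27.

c = 27, d = 0, m = 18, n = -5, x = 23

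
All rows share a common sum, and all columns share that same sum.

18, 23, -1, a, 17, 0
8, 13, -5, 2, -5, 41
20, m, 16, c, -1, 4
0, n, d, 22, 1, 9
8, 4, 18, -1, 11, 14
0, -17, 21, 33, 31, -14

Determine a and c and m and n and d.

Rows 2 and 5 both sum to 54, so that's the common total.
Row 1: 18 + 23 − 1 + 17 + 0 = 57, so its missing entry is 54 − 57 = -3.
Column 4: -3 + 2 + 22 − 1 + 33 = 53, so its missing entry is 54 − 53 = 1.
Row 3: 20 + 16 + 1 − 1 + 4 = 40, so its missing entry is 54 − 40 = 14.
Column 2: 23 + 13 + 14 + 4 − 17 = 37, so its missing entry is 54 − 37 = 17.
Row 4: 0 + 17 + 22 + 1 + 9 = 49, so its missing entry is 54 − 49 = 5.

a = -3, c = 1, m = 14, n = 17, d = 5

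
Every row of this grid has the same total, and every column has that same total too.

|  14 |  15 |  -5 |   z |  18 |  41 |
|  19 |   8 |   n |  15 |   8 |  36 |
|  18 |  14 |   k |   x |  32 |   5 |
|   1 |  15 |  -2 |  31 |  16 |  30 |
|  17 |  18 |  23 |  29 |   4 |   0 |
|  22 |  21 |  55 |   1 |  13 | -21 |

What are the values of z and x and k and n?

Rows 4 and 5 both sum to 91, so that's the common total.
Row 2: 19 + 8 + 15 + 8 + 36 = 86, so its missing entry is 91 − 86 = 5.
Row 1: 14 + 15 − 5 + 18 + 41 = 83, so its missing entry is 91 − 83 = 8.
Column 4: 8 + 15 + 31 + 29 + 1 = 84, so its missing entry is 91 − 84 = 7.
Row 3: 18 + 14 + 7 + 32 + 5 = 76, so its missing entry is 91 − 76 = 15.

z = 8, x = 7, k = 15, n = 5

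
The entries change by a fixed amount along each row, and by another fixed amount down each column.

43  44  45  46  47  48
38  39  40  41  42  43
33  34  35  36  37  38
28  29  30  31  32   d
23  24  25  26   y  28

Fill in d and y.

d = 33, y = 27

Along each row the entries change by 1 per step; down each column they change by -5.
Row 4: from 28 at column 1, stepping by 1 to column 6 gives 33.
Row 5: from 23 at column 1, stepping by 1 to column 5 gives 27.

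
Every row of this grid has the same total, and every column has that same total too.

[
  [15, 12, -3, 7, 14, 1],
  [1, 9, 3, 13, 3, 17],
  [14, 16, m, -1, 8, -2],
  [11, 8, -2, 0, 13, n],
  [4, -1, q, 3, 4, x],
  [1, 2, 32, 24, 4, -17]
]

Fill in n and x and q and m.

Rows 1 and 2 both sum to 46, so that's the common total.
The known cells in row 4 total 30, leaving 46 − 30 = 16 for the blank.
The known cells in column 6 total 15, leaving 46 − 15 = 31 for the blank.
The known cells in row 5 total 41, leaving 46 − 41 = 5 for the blank.
The known cells in row 3 total 35, leaving 46 − 35 = 11 for the blank.

n = 16, x = 31, q = 5, m = 11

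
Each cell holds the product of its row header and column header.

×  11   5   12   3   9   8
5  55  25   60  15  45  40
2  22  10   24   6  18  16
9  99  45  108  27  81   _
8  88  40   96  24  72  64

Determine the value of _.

9 × 8 = 72.

72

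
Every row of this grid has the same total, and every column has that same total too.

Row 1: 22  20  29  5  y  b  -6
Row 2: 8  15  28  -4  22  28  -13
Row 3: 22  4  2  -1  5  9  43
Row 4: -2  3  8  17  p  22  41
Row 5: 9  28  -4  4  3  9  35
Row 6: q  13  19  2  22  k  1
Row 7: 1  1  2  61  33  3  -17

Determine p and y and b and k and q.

p = -5, y = 4, b = 10, k = 3, q = 24

Rows 2 and 3 both sum to 84, so that's the common total.
The known cells in row 4 total 89, leaving 84 − 89 = -5 for the blank.
The known cells in column 5 total 80, leaving 84 − 80 = 4 for the blank.
The known cells in column 1 total 60, leaving 84 − 60 = 24 for the blank.
The known cells in row 6 total 81, leaving 84 − 81 = 3 for the blank.
The known cells in row 1 total 74, leaving 84 − 74 = 10 for the blank.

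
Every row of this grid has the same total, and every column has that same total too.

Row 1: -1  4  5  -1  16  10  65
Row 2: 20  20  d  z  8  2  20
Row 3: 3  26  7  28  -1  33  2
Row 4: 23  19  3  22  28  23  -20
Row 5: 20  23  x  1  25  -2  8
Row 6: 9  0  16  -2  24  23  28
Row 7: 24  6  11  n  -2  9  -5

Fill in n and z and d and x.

Rows 1 and 3 both sum to 98, so that's the common total.
Row 7: 24 + 6 + 11 − 2 + 9 − 5 = 43, so its missing entry is 98 − 43 = 55.
Column 4: -1 + 28 + 22 + 1 − 2 + 55 = 103, so its missing entry is 98 − 103 = -5.
Row 2: 20 + 20 − 5 + 8 + 2 + 20 = 65, so its missing entry is 98 − 65 = 33.
Row 5: 20 + 23 + 1 + 25 − 2 + 8 = 75, so its missing entry is 98 − 75 = 23.

n = 55, z = -5, d = 33, x = 23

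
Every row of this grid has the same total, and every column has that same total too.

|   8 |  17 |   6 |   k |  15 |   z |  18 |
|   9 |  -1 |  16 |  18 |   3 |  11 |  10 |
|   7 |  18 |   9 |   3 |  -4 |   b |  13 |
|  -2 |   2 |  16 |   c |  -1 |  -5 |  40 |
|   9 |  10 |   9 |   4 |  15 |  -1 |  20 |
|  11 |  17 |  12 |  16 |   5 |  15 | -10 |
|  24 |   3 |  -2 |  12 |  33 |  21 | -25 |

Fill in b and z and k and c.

Rows 2 and 5 both sum to 66, so that's the common total.
Row 3 has 7 + 18 + 9 + 3 − 4 + 13 = 46; the blank must be 66 − 46 = 20.
Row 4 has -2 + 2 + 16 − 1 − 5 + 40 = 50; the blank must be 66 − 50 = 16.
Column 6 has 11 + 20 − 5 − 1 + 15 + 21 = 61; the blank must be 66 − 61 = 5.
Row 1 has 8 + 17 + 6 + 15 + 5 + 18 = 69; the blank must be 66 − 69 = -3.

b = 20, z = 5, k = -3, c = 16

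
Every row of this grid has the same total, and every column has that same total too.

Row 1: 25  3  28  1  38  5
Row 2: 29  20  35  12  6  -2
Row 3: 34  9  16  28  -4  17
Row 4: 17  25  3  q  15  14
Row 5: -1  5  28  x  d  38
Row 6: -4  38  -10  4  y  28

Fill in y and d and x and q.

Rows 1 and 2 both sum to 100, so that's the common total.
Row 6 has -4 + 38 − 10 + 4 + 28 = 56; the blank must be 100 − 56 = 44.
Column 5 has 38 + 6 − 4 + 15 + 44 = 99; the blank must be 100 − 99 = 1.
Row 4 has 17 + 25 + 3 + 15 + 14 = 74; the blank must be 100 − 74 = 26.
Row 5 has -1 + 5 + 28 + 1 + 38 = 71; the blank must be 100 − 71 = 29.

y = 44, d = 1, x = 29, q = 26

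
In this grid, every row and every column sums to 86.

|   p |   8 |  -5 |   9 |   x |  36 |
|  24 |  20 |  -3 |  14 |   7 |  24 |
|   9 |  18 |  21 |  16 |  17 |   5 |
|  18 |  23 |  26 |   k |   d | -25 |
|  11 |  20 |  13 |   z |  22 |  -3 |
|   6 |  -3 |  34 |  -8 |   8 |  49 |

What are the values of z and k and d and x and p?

z = 23, k = 32, d = 12, x = 20, p = 18

Column 1: 24 + 9 + 18 + 11 + 6 = 68, so its missing entry is 86 − 68 = 18.
Row 1: 18 + 8 − 5 + 9 + 36 = 66, so its missing entry is 86 − 66 = 20.
Column 5: 20 + 7 + 17 + 22 + 8 = 74, so its missing entry is 86 − 74 = 12.
Row 5: 11 + 20 + 13 + 22 − 3 = 63, so its missing entry is 86 − 63 = 23.
Row 4: 18 + 23 + 26 + 12 − 25 = 54, so its missing entry is 86 − 54 = 32.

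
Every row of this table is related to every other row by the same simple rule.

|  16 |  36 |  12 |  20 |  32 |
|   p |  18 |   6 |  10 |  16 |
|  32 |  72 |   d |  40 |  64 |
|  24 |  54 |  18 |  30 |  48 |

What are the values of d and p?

Each row is a constant multiple of every other row — this is a multiplication table with the headers hidden.
Row 3 is 64/32 = 2/1 times row 1, so its entry in column 3 is 12 × 2/1 = 24.
Row 2 is 16/32 = 1/2 times row 1, so its entry in column 1 is 16 × 1/2 = 8.

d = 24, p = 8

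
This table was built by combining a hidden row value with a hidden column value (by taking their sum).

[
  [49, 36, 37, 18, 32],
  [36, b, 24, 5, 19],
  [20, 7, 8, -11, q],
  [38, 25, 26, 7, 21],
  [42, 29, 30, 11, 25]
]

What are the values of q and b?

The difference between any two rows is the same in every column — this is an addition table with the headers hidden.
Row 3 minus row 1 is 8 − 37 = -29, so its entry in column 5 is 32 + (-29) = 3.
Row 2 minus row 1 is 24 − 37 = -13, so its entry in column 2 is 36 + (-13) = 23.

q = 3, b = 23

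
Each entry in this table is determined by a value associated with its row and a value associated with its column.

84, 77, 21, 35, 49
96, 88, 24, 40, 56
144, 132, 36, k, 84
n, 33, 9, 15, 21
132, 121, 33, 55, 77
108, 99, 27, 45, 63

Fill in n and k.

n = 36, k = 60

Each row is a constant multiple of every other row — this is a multiplication table with the headers hidden.
Row 4 is 9/21 = 3/7 times row 1, so its entry in column 1 is 84 × 3/7 = 36.
Row 3 is 36/21 = 12/7 times row 1, so its entry in column 4 is 35 × 12/7 = 60.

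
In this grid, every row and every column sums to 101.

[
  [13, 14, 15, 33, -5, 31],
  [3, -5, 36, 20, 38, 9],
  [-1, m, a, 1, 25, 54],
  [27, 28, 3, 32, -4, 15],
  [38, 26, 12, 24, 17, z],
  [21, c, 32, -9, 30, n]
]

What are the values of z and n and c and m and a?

Row 5 has 38 + 26 + 12 + 24 + 17 = 117; the blank must be 101 − 117 = -16.
Column 6 has 31 + 9 + 54 + 15 − 16 = 93; the blank must be 101 − 93 = 8.
Row 6 has 21 + 32 − 9 + 30 + 8 = 82; the blank must be 101 − 82 = 19.
Column 2 has 14 − 5 + 28 + 26 + 19 = 82; the blank must be 101 − 82 = 19.
Row 3 has -1 + 19 + 1 + 25 + 54 = 98; the blank must be 101 − 98 = 3.

z = -16, n = 8, c = 19, m = 19, a = 3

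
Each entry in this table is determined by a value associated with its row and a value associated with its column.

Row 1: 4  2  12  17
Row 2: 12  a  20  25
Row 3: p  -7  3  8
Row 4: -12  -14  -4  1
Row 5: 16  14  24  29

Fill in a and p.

The difference between any two rows is the same in every column — this is an addition table with the headers hidden.
Row 2 minus row 1 is 25 − 17 = 8, so its entry in column 2 is 2 + 8 = 10.
Row 3 minus row 1 is 8 − 17 = -9, so its entry in column 1 is 4 + (-9) = -5.

a = 10, p = -5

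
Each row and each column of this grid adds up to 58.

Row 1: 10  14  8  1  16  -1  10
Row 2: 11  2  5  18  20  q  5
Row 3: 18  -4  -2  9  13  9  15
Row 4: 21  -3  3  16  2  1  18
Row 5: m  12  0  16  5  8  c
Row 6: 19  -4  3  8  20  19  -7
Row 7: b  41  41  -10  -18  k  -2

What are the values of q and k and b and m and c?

Row 2: 11 + 2 + 5 + 18 + 20 + 5 = 61, so its missing entry is 58 − 61 = -3.
Column 6: -1 − 3 + 9 + 1 + 8 + 19 = 33, so its missing entry is 58 − 33 = 25.
Column 7: 10 + 5 + 15 + 18 − 7 − 2 = 39, so its missing entry is 58 − 39 = 19.
Row 5: 12 + 0 + 16 + 5 + 8 + 19 = 60, so its missing entry is 58 − 60 = -2.
Row 7: 41 + 41 − 10 − 18 + 25 − 2 = 77, so its missing entry is 58 − 77 = -19.

q = -3, k = 25, b = -19, m = -2, c = 19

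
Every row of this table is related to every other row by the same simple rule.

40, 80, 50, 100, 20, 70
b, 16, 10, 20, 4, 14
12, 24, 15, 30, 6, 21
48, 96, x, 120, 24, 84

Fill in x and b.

x = 60, b = 8

Each row is a constant multiple of every other row — this is a multiplication table with the headers hidden.
Row 4 is 84/70 = 6/5 times row 1, so its entry in column 3 is 50 × 6/5 = 60.
Row 2 is 14/70 = 1/5 times row 1, so its entry in column 1 is 40 × 1/5 = 8.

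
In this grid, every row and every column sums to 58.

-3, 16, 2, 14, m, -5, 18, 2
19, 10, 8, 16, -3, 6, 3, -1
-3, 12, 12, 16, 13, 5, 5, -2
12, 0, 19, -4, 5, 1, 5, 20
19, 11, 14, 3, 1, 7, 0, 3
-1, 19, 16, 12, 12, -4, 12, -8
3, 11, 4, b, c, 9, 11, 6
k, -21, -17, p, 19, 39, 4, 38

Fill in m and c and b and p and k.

m = 14, c = -3, b = 17, p = -16, k = 12

The known cells in row 1 total 44, leaving 58 − 44 = 14 for the blank.
The known cells in column 1 total 46, leaving 58 − 46 = 12 for the blank.
The known cells in column 5 total 61, leaving 58 − 61 = -3 for the blank.
The known cells in row 8 total 74, leaving 58 − 74 = -16 for the blank.
The known cells in row 7 total 41, leaving 58 − 41 = 17 for the blank.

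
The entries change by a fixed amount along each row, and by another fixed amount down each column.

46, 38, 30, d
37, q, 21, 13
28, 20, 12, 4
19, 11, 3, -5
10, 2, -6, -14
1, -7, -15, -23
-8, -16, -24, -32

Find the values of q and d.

q = 29, d = 22

Along each row the entries change by -8 per step; down each column they change by -9.
Row 2: from 37 at column 1, stepping by -8 to column 2 gives 29.
Row 1: from 46 at column 1, stepping by -8 to column 4 gives 22.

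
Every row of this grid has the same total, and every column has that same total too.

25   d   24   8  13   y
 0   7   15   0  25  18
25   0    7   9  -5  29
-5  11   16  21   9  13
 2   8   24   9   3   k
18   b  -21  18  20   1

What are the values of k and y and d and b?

Rows 2 and 3 both sum to 65, so that's the common total.
Row 5: 2 + 8 + 24 + 9 + 3 = 46, so its missing entry is 65 − 46 = 19.
Row 6: 18 − 21 + 18 + 20 + 1 = 36, so its missing entry is 65 − 36 = 29.
Column 2: 7 + 0 + 11 + 8 + 29 = 55, so its missing entry is 65 − 55 = 10.
Row 1: 25 + 10 + 24 + 8 + 13 = 80, so its missing entry is 65 − 80 = -15.

k = 19, y = -15, d = 10, b = 29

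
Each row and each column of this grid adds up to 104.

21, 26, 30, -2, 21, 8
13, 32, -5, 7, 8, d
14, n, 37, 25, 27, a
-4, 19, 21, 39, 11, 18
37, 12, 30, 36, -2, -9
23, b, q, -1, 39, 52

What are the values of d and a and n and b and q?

The known cells in row 2 total 55, leaving 104 − 55 = 49 for the blank.
The known cells in column 6 total 118, leaving 104 − 118 = -14 for the blank.
The known cells in row 3 total 89, leaving 104 − 89 = 15 for the blank.
The known cells in column 2 total 104, leaving 104 − 104 = 0 for the blank.
The known cells in row 6 total 113, leaving 104 − 113 = -9 for the blank.

d = 49, a = -14, n = 15, b = 0, q = -9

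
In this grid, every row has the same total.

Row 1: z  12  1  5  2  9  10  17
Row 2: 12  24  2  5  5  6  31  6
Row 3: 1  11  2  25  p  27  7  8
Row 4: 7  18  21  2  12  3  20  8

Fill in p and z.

p = 10, z = 35

Rows 2 and 4 both add up to 91, so every row sums to 91.
Row 3: 1 + 11 + 2 + 25 + 27 + 7 + 8 = 81, so the missing entry is 91 − 81 = 10.
Row 1: 12 + 1 + 5 + 2 + 9 + 10 + 17 = 56, so the missing entry is 91 − 56 = 35.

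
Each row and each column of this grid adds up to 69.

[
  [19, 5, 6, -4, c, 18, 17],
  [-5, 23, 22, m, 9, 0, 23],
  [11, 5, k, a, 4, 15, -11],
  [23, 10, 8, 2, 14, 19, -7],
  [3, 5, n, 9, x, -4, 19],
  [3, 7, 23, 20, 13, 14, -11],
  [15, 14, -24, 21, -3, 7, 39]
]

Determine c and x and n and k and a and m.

c = 8, x = 24, n = 13, k = 21, a = 24, m = -3

Row 1: 19 + 5 + 6 − 4 + 18 + 17 = 61, so its missing entry is 69 − 61 = 8.
Column 5: 8 + 9 + 4 + 14 + 13 − 3 = 45, so its missing entry is 69 − 45 = 24.
Row 5: 3 + 5 + 9 + 24 − 4 + 19 = 56, so its missing entry is 69 − 56 = 13.
Column 3: 6 + 22 + 8 + 13 + 23 − 24 = 48, so its missing entry is 69 − 48 = 21.
Row 3: 11 + 5 + 21 + 4 + 15 − 11 = 45, so its missing entry is 69 − 45 = 24.
Row 2: -5 + 23 + 22 + 9 + 0 + 23 = 72, so its missing entry is 69 − 72 = -3.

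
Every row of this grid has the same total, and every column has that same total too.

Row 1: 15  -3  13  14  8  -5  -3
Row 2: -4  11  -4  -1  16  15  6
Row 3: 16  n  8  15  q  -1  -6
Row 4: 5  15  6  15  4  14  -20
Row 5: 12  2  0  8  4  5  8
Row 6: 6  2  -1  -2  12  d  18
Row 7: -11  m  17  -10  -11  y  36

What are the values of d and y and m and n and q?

Rows 1 and 2 both sum to 39, so that's the common total.
Column 5: 8 + 16 + 4 + 4 + 12 − 11 = 33, so its missing entry is 39 − 33 = 6.
Row 6: 6 + 2 − 1 − 2 + 12 + 18 = 35, so its missing entry is 39 − 35 = 4.
Row 3: 16 + 8 + 15 + 6 − 1 − 6 = 38, so its missing entry is 39 − 38 = 1.
Column 6: -5 + 15 − 1 + 14 + 5 + 4 = 32, so its missing entry is 39 − 32 = 7.
Row 7: -11 + 17 − 10 − 11 + 7 + 36 = 28, so its missing entry is 39 − 28 = 11.

d = 4, y = 7, m = 11, n = 1, q = 6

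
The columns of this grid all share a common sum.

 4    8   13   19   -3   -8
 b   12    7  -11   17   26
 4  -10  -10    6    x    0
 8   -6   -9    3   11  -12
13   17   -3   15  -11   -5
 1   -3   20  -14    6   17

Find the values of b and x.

Column 2 sums to 18 and so does column 6; that's the common total.
In column 1 the known cells total 30, leaving 18 − 30 = -12.
In column 5 the known cells total 20, leaving 18 − 20 = -2.

b = -12, x = -2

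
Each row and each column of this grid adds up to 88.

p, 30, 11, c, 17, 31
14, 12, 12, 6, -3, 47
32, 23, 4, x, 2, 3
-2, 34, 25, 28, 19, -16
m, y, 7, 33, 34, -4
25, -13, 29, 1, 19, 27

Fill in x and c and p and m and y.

x = 24, c = -4, p = 3, m = 16, y = 2

Row 3 has 32 + 23 + 4 + 2 + 3 = 64; the blank must be 88 − 64 = 24.
Column 4 has 6 + 24 + 28 + 33 + 1 = 92; the blank must be 88 − 92 = -4.
Row 1 has 30 + 11 − 4 + 17 + 31 = 85; the blank must be 88 − 85 = 3.
Column 1 has 3 + 14 + 32 − 2 + 25 = 72; the blank must be 88 − 72 = 16.
Row 5 has 16 + 7 + 33 + 34 − 4 = 86; the blank must be 88 − 86 = 2.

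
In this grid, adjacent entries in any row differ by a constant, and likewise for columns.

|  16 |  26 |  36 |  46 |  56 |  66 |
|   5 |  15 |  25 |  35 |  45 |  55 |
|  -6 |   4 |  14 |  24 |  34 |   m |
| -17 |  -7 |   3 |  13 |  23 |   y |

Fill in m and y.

Along each row the entries change by 10 per step; down each column they change by -11.
Row 3: from -6 at column 1, stepping by 10 to column 6 gives 44.
Row 4: from -17 at column 1, stepping by 10 to column 6 gives 33.

m = 44, y = 33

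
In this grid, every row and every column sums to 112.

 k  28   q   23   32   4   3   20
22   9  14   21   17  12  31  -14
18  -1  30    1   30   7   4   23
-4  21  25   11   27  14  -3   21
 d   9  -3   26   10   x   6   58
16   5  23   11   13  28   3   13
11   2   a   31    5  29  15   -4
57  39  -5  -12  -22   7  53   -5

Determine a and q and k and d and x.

The known cells in row 7 total 89, leaving 112 − 89 = 23 for the blank.
The known cells in column 6 total 101, leaving 112 − 101 = 11 for the blank.
The known cells in row 5 total 117, leaving 112 − 117 = -5 for the blank.
The known cells in column 1 total 115, leaving 112 − 115 = -3 for the blank.
The known cells in row 1 total 107, leaving 112 − 107 = 5 for the blank.

a = 23, q = 5, k = -3, d = -5, x = 11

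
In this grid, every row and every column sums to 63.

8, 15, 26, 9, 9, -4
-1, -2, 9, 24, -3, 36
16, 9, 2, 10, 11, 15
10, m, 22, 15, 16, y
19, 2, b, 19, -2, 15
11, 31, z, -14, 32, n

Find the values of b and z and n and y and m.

b = 10, z = -6, n = 9, y = -8, m = 8

Column 2 has 15 − 2 + 9 + 2 + 31 = 55; the blank must be 63 − 55 = 8.
Row 5 has 19 + 2 + 19 − 2 + 15 = 53; the blank must be 63 − 53 = 10.
Row 4 has 10 + 8 + 22 + 15 + 16 = 71; the blank must be 63 − 71 = -8.
Column 6 has -4 + 36 + 15 − 8 + 15 = 54; the blank must be 63 − 54 = 9.
Row 6 has 11 + 31 − 14 + 32 + 9 = 69; the blank must be 63 − 69 = -6.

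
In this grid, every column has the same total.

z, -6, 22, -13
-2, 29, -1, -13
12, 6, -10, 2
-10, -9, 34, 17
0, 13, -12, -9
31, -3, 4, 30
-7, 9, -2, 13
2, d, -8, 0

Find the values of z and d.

z = 1, d = -12

Columns 3 and 4 both add up to 27, so every column sums to 27.
Column 1: -2 + 12 − 10 + 0 + 31 − 7 + 2 = 26, so the missing entry is 27 − 26 = 1.
Column 2: -6 + 29 + 6 − 9 + 13 − 3 + 9 = 39, so the missing entry is 27 − 39 = -12.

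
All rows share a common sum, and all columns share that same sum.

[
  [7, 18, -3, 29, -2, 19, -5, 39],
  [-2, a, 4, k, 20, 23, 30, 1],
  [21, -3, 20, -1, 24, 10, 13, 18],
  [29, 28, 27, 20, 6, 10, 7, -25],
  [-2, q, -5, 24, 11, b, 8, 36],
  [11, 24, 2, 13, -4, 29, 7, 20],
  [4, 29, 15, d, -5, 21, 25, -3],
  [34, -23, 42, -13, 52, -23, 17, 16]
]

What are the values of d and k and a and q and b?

Rows 1 and 3 both sum to 102, so that's the common total.
The known cells in column 6 total 89, leaving 102 − 89 = 13 for the blank.
The known cells in row 5 total 85, leaving 102 − 85 = 17 for the blank.
The known cells in column 2 total 90, leaving 102 − 90 = 12 for the blank.
The known cells in row 7 total 86, leaving 102 − 86 = 16 for the blank.
The known cells in row 2 total 88, leaving 102 − 88 = 14 for the blank.

d = 16, k = 14, a = 12, q = 17, b = 13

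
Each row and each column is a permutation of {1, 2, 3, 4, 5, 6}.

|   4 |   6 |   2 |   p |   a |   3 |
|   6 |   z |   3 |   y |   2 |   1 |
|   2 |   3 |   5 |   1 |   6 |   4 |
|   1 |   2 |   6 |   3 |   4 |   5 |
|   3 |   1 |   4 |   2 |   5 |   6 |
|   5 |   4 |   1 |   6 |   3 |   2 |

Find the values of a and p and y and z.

Cell (2,2): column 2 already has {1, 2, 3, 4, 6} → 5.
Cell (2,4): row 2 already has {1, 2, 3, 5, 6} → 4.
For row 1, column 4: column 4 already has {1, 2, 3, 4, 6}; that leaves 5.
For row 1, column 5: row 1 already has {2, 3, 4, 5, 6}; that leaves 1.

a = 1, p = 5, y = 4, z = 5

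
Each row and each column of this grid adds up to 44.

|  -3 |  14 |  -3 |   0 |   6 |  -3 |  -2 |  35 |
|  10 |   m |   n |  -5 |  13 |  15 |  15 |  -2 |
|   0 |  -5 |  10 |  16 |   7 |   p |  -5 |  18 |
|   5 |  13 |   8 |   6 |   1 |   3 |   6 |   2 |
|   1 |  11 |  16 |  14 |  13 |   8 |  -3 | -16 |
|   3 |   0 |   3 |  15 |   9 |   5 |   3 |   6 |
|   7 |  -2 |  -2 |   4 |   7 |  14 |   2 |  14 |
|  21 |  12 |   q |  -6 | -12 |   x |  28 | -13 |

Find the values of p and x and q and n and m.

Column 2 has 14 − 5 + 13 + 11 + 0 − 2 + 12 = 43; the blank must be 44 − 43 = 1.
Row 2 has 10 + 1 − 5 + 13 + 15 + 15 − 2 = 47; the blank must be 44 − 47 = -3.
Column 3 has -3 − 3 + 10 + 8 + 16 + 3 − 2 = 29; the blank must be 44 − 29 = 15.
Row 8 has 21 + 12 + 15 − 6 − 12 + 28 − 13 = 45; the blank must be 44 − 45 = -1.
Row 3 has 0 − 5 + 10 + 16 + 7 − 5 + 18 = 41; the blank must be 44 − 41 = 3.

p = 3, x = -1, q = 15, n = -3, m = 1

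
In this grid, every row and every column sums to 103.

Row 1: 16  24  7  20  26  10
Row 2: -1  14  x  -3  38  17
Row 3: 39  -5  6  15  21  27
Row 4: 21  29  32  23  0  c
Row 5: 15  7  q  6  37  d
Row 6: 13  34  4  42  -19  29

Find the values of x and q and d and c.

x = 38, q = 16, d = 22, c = -2

Row 2 has -1 + 14 − 3 + 38 + 17 = 65; the blank must be 103 − 65 = 38.
Row 4 has 21 + 29 + 32 + 23 + 0 = 105; the blank must be 103 − 105 = -2.
Column 6 has 10 + 17 + 27 − 2 + 29 = 81; the blank must be 103 − 81 = 22.
Row 5 has 15 + 7 + 6 + 37 + 22 = 87; the blank must be 103 − 87 = 16.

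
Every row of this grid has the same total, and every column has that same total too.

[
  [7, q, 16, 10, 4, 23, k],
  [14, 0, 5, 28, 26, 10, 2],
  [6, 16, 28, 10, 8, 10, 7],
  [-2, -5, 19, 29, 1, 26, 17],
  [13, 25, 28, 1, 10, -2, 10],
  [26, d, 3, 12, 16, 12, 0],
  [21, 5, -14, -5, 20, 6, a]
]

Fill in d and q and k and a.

d = 16, q = 28, k = -3, a = 52

Rows 2 and 3 both sum to 85, so that's the common total.
Row 7 has 21 + 5 − 14 − 5 + 20 + 6 = 33; the blank must be 85 − 33 = 52.
Row 6 has 26 + 3 + 12 + 16 + 12 + 0 = 69; the blank must be 85 − 69 = 16.
Column 2 has 0 + 16 − 5 + 25 + 16 + 5 = 57; the blank must be 85 − 57 = 28.
Row 1 has 7 + 28 + 16 + 10 + 4 + 23 = 88; the blank must be 85 − 88 = -3.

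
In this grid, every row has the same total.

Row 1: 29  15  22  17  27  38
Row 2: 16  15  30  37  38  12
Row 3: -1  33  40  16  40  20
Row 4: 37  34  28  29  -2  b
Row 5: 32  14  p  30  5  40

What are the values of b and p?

b = 22, p = 27

Rows 1 and 3 both add up to 148, so every row sums to 148.
Row 4: 37 + 34 + 28 + 29 − 2 = 126, so the missing entry is 148 − 126 = 22.
Row 5: 32 + 14 + 30 + 5 + 40 = 121, so the missing entry is 148 − 121 = 27.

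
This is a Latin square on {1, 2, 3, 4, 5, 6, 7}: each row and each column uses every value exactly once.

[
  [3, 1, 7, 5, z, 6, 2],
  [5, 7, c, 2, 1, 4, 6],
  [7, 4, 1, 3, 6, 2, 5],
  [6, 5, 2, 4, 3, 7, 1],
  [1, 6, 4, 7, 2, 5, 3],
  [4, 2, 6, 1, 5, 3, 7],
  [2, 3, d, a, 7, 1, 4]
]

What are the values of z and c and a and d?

z = 4, c = 3, a = 6, d = 5

Cell (2,3): row 2 already has {1, 2, 4, 5, 6, 7} → 3.
At (row 7, col 3): column 3 already has {1, 2, 3, 4, 6, 7}, so the value is 5.
For row 7, column 4: row 7 already has {1, 2, 3, 4, 5, 7}; that leaves 6.
For row 1, column 5: row 1 already has {1, 2, 3, 5, 6, 7}; that leaves 4.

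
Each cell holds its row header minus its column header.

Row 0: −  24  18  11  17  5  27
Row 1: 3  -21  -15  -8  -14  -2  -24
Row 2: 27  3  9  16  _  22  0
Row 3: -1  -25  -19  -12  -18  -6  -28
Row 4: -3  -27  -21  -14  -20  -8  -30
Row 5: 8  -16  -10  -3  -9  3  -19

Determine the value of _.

27 − 17 = 10.

10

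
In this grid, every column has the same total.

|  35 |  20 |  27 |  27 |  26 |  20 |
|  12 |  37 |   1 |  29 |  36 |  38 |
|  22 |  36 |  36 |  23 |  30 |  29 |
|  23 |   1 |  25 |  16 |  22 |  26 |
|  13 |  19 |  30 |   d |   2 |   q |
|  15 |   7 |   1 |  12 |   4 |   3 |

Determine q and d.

Column 3 sums to 120 and so does column 5; that's the common total.
In column 6 the known cells total 116, leaving 120 − 116 = 4.
In column 4 the known cells total 107, leaving 120 − 107 = 13.

q = 4, d = 13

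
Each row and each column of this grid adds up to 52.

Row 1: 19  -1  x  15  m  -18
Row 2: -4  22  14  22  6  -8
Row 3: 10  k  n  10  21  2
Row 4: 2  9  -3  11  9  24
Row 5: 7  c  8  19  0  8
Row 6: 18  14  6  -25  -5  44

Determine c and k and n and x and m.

Column 5: 6 + 21 + 9 + 0 − 5 = 31, so its missing entry is 52 − 31 = 21.
Row 1: 19 − 1 + 15 + 21 − 18 = 36, so its missing entry is 52 − 36 = 16.
Column 3: 16 + 14 − 3 + 8 + 6 = 41, so its missing entry is 52 − 41 = 11.
Row 3: 10 + 11 + 10 + 21 + 2 = 54, so its missing entry is 52 − 54 = -2.
Row 5: 7 + 8 + 19 + 0 + 8 = 42, so its missing entry is 52 − 42 = 10.

c = 10, k = -2, n = 11, x = 16, m = 21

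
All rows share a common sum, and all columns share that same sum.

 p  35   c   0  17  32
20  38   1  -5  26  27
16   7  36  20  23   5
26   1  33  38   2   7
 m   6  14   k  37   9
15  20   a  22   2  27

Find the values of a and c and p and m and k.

Rows 2 and 3 both sum to 107, so that's the common total.
Column 4 has 0 − 5 + 20 + 38 + 22 = 75; the blank must be 107 − 75 = 32.
Row 5 has 6 + 14 + 32 + 37 + 9 = 98; the blank must be 107 − 98 = 9.
Column 1 has 20 + 16 + 26 + 9 + 15 = 86; the blank must be 107 − 86 = 21.
Row 1 has 21 + 35 + 0 + 17 + 32 = 105; the blank must be 107 − 105 = 2.
Row 6 has 15 + 20 + 22 + 2 + 27 = 86; the blank must be 107 − 86 = 21.

a = 21, c = 2, p = 21, m = 9, k = 32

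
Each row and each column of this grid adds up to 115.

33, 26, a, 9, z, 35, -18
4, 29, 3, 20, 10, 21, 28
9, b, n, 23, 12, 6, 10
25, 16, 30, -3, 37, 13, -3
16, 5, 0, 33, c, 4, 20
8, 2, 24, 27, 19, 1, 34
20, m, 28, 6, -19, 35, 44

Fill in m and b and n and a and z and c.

m = 1, b = 36, n = 19, a = 11, z = 19, c = 37

Row 5 has 16 + 5 + 0 + 33 + 4 + 20 = 78; the blank must be 115 − 78 = 37.
Column 5 has 10 + 12 + 37 + 37 + 19 − 19 = 96; the blank must be 115 − 96 = 19.
Row 7 has 20 + 28 + 6 − 19 + 35 + 44 = 114; the blank must be 115 − 114 = 1.
Column 2 has 26 + 29 + 16 + 5 + 2 + 1 = 79; the blank must be 115 − 79 = 36.
Row 1 has 33 + 26 + 9 + 19 + 35 − 18 = 104; the blank must be 115 − 104 = 11.
Row 3 has 9 + 36 + 23 + 12 + 6 + 10 = 96; the blank must be 115 − 96 = 19.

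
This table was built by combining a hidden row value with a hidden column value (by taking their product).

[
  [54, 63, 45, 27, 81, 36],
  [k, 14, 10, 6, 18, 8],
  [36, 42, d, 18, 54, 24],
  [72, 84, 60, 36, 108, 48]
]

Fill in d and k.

Each row is a constant multiple of every other row — this is a multiplication table with the headers hidden.
Row 3 is 24/36 = 2/3 times row 1, so its entry in column 3 is 45 × 2/3 = 30.
Row 2 is 8/36 = 2/9 times row 1, so its entry in column 1 is 54 × 2/9 = 12.

d = 30, k = 12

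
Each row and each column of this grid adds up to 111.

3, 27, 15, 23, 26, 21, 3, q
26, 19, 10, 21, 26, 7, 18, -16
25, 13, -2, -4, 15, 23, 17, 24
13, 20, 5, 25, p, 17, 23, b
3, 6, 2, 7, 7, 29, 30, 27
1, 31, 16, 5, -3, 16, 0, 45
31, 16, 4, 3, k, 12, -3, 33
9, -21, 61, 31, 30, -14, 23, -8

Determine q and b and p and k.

The known cells in row 1 total 118, leaving 111 − 118 = -7 for the blank.
The known cells in row 7 total 96, leaving 111 − 96 = 15 for the blank.
The known cells in column 5 total 116, leaving 111 − 116 = -5 for the blank.
The known cells in row 4 total 98, leaving 111 − 98 = 13 for the blank.

q = -7, b = 13, p = -5, k = 15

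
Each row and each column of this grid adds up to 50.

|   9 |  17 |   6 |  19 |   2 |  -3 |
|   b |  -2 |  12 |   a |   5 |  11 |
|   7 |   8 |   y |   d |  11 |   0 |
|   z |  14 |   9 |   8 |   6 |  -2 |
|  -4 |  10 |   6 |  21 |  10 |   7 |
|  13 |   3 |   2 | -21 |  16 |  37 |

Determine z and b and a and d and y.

Row 4: 14 + 9 + 8 + 6 − 2 = 35, so its missing entry is 50 − 35 = 15.
Column 3: 6 + 12 + 9 + 6 + 2 = 35, so its missing entry is 50 − 35 = 15.
Row 3: 7 + 8 + 15 + 11 + 0 = 41, so its missing entry is 50 − 41 = 9.
Column 1: 9 + 7 + 15 − 4 + 13 = 40, so its missing entry is 50 − 40 = 10.
Row 2: 10 − 2 + 12 + 5 + 11 = 36, so its missing entry is 50 − 36 = 14.

z = 15, b = 10, a = 14, d = 9, y = 15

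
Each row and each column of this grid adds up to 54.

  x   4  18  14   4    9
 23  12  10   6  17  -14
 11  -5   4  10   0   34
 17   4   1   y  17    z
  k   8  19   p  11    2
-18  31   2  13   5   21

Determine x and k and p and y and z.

x = 5, k = 16, p = -2, y = 13, z = 2

The known cells in row 1 total 49, leaving 54 − 49 = 5 for the blank.
The known cells in column 1 total 38, leaving 54 − 38 = 16 for the blank.
The known cells in row 5 total 56, leaving 54 − 56 = -2 for the blank.
The known cells in column 4 total 41, leaving 54 − 41 = 13 for the blank.
The known cells in row 4 total 52, leaving 54 − 52 = 2 for the blank.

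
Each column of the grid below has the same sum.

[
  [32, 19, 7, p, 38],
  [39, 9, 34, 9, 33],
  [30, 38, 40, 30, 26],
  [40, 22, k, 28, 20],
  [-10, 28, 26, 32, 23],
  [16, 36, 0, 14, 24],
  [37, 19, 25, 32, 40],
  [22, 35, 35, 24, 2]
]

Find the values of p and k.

p = 37, k = 39

Column 1 sums to 206 and so does column 5; that's the common total.
In column 4 the known cells total 169, leaving 206 − 169 = 37.
In column 3 the known cells total 167, leaving 206 − 167 = 39.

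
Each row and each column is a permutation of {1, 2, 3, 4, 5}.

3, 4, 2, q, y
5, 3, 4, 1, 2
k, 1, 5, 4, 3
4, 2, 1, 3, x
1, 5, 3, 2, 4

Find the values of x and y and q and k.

For row 3, column 1: row 3 already has {1, 3, 4, 5}; that leaves 2.
For row 1, column 4: column 4 already has {1, 2, 3, 4}; that leaves 5.
Cell (1,5): row 1 already has {2, 3, 4, 5} → 1.
At (row 4, col 5): row 4 already has {1, 2, 3, 4}, so the value is 5.

x = 5, y = 1, q = 5, k = 2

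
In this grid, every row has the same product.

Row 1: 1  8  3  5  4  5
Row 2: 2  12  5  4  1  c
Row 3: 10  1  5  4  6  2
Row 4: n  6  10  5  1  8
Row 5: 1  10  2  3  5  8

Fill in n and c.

Rows 1 and 3 each multiply to 2400, so every row has product 2400.
Row 4: 6×10×5×1×8 = 2400, so the missing entry is 2400 ÷ 2400 = 1.
Row 2: 2×12×5×4×1 = 480, so the missing entry is 2400 ÷ 480 = 5.

n = 1, c = 5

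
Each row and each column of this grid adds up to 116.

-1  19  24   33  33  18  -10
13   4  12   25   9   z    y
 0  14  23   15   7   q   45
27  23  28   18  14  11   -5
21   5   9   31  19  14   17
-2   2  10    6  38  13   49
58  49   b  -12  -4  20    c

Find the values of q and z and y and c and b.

Column 3 has 24 + 12 + 23 + 28 + 9 + 10 = 106; the blank must be 116 − 106 = 10.
Row 7 has 58 + 49 + 10 − 12 − 4 + 20 = 121; the blank must be 116 − 121 = -5.
Column 7 has -10 + 45 − 5 + 17 + 49 − 5 = 91; the blank must be 116 − 91 = 25.
Row 2 has 13 + 4 + 12 + 25 + 9 + 25 = 88; the blank must be 116 − 88 = 28.
Row 3 has 0 + 14 + 23 + 15 + 7 + 45 = 104; the blank must be 116 − 104 = 12.

q = 12, z = 28, y = 25, c = -5, b = 10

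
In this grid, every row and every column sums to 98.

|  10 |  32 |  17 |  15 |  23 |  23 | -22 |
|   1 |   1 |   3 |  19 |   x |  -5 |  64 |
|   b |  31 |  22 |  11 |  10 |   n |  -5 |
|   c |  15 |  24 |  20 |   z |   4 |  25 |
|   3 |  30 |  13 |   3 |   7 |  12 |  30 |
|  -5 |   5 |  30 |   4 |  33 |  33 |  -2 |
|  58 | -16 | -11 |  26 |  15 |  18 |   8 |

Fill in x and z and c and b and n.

x = 15, z = -5, c = 15, b = 16, n = 13

The known cells in row 2 total 83, leaving 98 − 83 = 15 for the blank.
The known cells in column 5 total 103, leaving 98 − 103 = -5 for the blank.
The known cells in row 4 total 83, leaving 98 − 83 = 15 for the blank.
The known cells in column 1 total 82, leaving 98 − 82 = 16 for the blank.
The known cells in row 3 total 85, leaving 98 − 85 = 13 for the blank.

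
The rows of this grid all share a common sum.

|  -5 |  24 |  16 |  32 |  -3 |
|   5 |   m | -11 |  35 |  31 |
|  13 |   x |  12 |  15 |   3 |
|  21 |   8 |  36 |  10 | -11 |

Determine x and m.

x = 21, m = 4

Rows 1 and 4 both add up to 64, so every row sums to 64.
Row 3: 13 + 12 + 15 + 3 = 43, so the missing entry is 64 − 43 = 21.
Row 2: 5 − 11 + 35 + 31 = 60, so the missing entry is 64 − 60 = 4.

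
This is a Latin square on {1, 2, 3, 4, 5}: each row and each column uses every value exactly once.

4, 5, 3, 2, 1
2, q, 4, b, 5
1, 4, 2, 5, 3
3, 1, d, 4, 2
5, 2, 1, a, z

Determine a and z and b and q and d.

a = 3, z = 4, b = 1, q = 3, d = 5

At (row 5, col 5): column 5 already has {1, 2, 3, 5}, so the value is 4.
Cell (5,4): row 5 already has {1, 2, 4, 5} → 3.
For row 2, column 2: column 2 already has {1, 2, 4, 5}; that leaves 3.
Cell (4,3): row 4 already has {1, 2, 3, 4} → 5.
For row 2, column 4: row 2 already has {2, 3, 4, 5}; that leaves 1.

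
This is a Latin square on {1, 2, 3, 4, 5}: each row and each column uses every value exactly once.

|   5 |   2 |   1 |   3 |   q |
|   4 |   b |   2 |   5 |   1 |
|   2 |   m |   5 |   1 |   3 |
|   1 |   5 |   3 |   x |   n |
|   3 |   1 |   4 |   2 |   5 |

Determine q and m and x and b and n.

q = 4, m = 4, x = 4, b = 3, n = 2

For row 1, column 5: row 1 already has {1, 2, 3, 5}; that leaves 4.
Cell (3,2): row 3 already has {1, 2, 3, 5} → 4.
At (row 4, col 5): column 5 already has {1, 3, 4, 5}, so the value is 2.
Cell (2,2): row 2 already has {1, 2, 4, 5} → 3.
At (row 4, col 4): row 4 already has {1, 2, 3, 5}, so the value is 4.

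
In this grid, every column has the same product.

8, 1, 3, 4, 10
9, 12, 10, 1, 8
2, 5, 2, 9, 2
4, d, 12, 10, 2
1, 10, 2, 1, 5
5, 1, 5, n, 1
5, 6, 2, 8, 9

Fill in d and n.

Columns 1 and 5 each multiply to 14400, so every column has product 14400.
Column 2: 1×12×5×10×1×6 = 3600, so the missing entry is 14400 ÷ 3600 = 4.
Column 4: 4×1×9×10×1×8 = 2880, so the missing entry is 14400 ÷ 2880 = 5.

d = 4, n = 5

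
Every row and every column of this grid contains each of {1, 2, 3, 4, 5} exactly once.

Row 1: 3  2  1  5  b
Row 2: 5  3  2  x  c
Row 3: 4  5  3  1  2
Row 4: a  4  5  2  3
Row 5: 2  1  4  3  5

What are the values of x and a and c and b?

x = 4, a = 1, c = 1, b = 4

For row 2, column 4: column 4 already has {1, 2, 3, 5}; that leaves 4.
Cell (1,5): row 1 already has {1, 2, 3, 5} → 4.
For row 2, column 5: row 2 already has {2, 3, 4, 5}; that leaves 1.
At (row 4, col 1): row 4 already has {2, 3, 4, 5}, so the value is 1.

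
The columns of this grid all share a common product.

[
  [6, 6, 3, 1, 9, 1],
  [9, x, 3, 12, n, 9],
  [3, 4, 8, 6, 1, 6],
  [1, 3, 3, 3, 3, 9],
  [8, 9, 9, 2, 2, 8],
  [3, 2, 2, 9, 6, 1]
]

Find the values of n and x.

n = 12, x = 3

Columns 3 and 6 each multiply to 3888, so every column has product 3888.
Column 5: 9×1×3×2×6 = 324, so the missing entry is 3888 ÷ 324 = 12.
Column 2: 6×4×3×9×2 = 1296, so the missing entry is 3888 ÷ 1296 = 3.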